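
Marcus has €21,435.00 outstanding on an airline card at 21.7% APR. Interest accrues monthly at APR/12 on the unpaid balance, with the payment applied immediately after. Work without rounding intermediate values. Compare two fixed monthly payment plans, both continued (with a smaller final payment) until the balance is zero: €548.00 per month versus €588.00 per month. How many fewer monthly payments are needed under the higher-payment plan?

Monthly rate r = 21.7%/12 = 1.80833% = 0.0180833.
At €548.00/mo: n = ⌈−ln(1 − rB₀/P)/ln(1+r)⌉ = 69 payments (last €307.75); total interest = total paid − €21,435.00 = €16,136.75.
At €588.00/mo: 61 payments (last €39.24); total interest €13,884.24.
Payments saved = 69 − 61 = 8.

8 fewer payments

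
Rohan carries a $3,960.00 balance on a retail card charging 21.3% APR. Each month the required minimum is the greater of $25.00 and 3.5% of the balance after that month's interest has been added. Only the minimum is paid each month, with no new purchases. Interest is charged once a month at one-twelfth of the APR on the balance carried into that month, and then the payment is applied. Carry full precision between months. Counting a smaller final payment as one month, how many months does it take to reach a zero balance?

136 months

Monthly rate r = 21.3%/12 = 1.775% = 0.01775.
While 3.5% of the post-interest balance exceeds $25.00, each month B ← (B·(1+r))·(1 − 0.035), i.e. B shrinks by the factor (1+r)·0.965 = 0.98213.
This holds for months 1–96. Entering month 97 the balance is $701.24; 3.5% of the post-interest balance is now below $25.00, so the flat $25.00 minimum applies from here.
From month 97 a fixed $25.00 at rate r clears $701.24 in 40 more payments. Total: 96 + 40 = 136 months.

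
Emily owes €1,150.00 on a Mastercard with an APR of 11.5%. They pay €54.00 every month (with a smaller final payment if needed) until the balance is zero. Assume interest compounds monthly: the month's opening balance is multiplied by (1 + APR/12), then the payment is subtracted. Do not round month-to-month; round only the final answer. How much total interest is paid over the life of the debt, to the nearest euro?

Monthly rate r = 11.5%/12 = 0.958333% = 0.00958333.
Payoff takes n = ⌈−ln(1 − rB₀/P)/ln(1+r)⌉ = ⌈23.933⌉ = 24 payments; the last is €50.41.
Total paid = 23·€54.00 + €50.41 = €1,292.41.
Total interest = total paid − principal = €1,292.41 − €1,150.00 = €142.41.

€142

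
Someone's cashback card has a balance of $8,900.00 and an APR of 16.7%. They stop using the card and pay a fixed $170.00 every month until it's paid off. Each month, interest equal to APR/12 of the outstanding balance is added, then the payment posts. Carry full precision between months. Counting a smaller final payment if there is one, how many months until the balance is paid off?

95 months

Monthly rate r = 16.7%/12 = 1.39167% = 0.0139167.
Recurrence: B ← B·(1+r) − $170.00.
Month 1: interest $123.86; balance after payment $8,853.86.
Month 2: interest $123.22; balance after payment $8,807.07.
Closed form: n = −ln(1 − rB₀/P)/ln(1+r) = −ln(0.27142)/ln(1.01392) ≈ 94.357, so the balance reaches zero during payment 95.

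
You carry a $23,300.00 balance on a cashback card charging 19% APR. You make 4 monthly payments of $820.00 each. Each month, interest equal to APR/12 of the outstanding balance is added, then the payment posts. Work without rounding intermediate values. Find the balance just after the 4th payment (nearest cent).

Monthly rate r = 19%/12 = 1.58333% = 0.0158333.
Each month: B ← B·(1+r) − $820.00.
Month 1: interest $368.92; balance after payment $22,848.92.
Month 2: interest $361.77; balance after payment $22,390.69.
Month 3: interest $354.52; balance after payment $21,925.21.
Month 4: interest $347.15; balance after payment $21,452.36.

$21,452.36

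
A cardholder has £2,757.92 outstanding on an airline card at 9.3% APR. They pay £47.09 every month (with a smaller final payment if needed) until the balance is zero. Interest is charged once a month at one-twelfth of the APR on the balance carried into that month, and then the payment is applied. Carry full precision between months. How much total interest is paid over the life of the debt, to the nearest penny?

£932.06

Monthly rate r = 9.3%/12 = 0.775% = 0.00775.
Payoff takes n = ⌈−ln(1 − rB₀/P)/ln(1+r)⌉ = ⌈78.359⌉ = 79 payments; the last is £16.96.
Total paid = 78·£47.09 + £16.96 = £3,689.98.
Total interest = total paid − principal = £3,689.98 − £2,757.92 = £932.06.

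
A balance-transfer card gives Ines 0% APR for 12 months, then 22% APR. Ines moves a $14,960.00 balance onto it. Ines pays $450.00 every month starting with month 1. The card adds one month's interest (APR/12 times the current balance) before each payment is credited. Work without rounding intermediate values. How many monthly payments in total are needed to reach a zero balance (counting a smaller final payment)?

Promo months 1–12 at r₀ = 0%/12 = 0; months 13+ at r₁ = 22%/12 = 0.0183333.
After month 12 (no interest yet): B = $14,960.00 − 12·$450.00 = $9,560.00.
Then at r₁ with $450.00/mo: n₂ = −ln(1 − r₁·B/P)/ln(1+r₁) ≈ 27.16 → 28 more payments.

40 payments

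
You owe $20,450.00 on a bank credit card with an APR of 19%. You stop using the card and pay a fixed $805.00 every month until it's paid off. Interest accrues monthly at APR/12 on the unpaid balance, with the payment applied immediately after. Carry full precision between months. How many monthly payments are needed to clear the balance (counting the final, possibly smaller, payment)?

33 months

Monthly rate r = 19%/12 = 1.58333% = 0.0158333.
Recurrence: B ← B·(1+r) − $805.00.
Month 1: interest $323.79; balance after payment $19,968.79.
Month 2: interest $316.17; balance after payment $19,479.96.
Closed form: n = −ln(1 − rB₀/P)/ln(1+r) = −ln(0.59777)/ln(1.01583) ≈ 32.754, so the balance reaches zero during payment 33.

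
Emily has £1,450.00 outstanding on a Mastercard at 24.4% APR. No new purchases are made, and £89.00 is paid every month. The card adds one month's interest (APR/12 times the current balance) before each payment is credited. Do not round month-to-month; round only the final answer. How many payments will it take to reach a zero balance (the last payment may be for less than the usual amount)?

Monthly rate r = 24.4%/12 = 2.03333% = 0.0203333.
Recurrence: B ← B·(1+r) − £89.00.
Month 1: interest £29.48; balance after payment £1,390.48.
Month 2: interest £28.27; balance after payment £1,329.76.
Closed form: n = −ln(1 − rB₀/P)/ln(1+r) = −ln(0.66873)/ln(1.02033) ≈ 19.990, so the balance reaches zero during payment 20.

20 months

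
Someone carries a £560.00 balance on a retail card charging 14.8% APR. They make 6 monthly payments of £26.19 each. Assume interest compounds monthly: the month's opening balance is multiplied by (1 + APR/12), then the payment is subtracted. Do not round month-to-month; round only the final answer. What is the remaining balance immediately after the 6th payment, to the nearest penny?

£440.67

Monthly rate r = 14.8%/12 = 1.23333% = 0.0123333.
Each month: B ← B·(1+r) − £26.19.
Month 1: interest £6.91; balance after payment £540.72.
Month 2: interest £6.67; balance after payment £521.20.
Month 3: interest £6.43; balance after payment £501.43.
Month 4: interest £6.18; balance after payment £481.43.
Month 5: interest £5.94; balance after payment £461.18.
Month 6: interest £5.69; balance after payment £440.67.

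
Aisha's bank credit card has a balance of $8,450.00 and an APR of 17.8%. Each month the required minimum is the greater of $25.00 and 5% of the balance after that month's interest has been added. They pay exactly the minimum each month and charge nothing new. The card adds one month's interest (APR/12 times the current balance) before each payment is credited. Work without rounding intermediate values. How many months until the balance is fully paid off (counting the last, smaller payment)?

102 months

Monthly rate r = 17.8%/12 = 1.48333% = 0.0148333.
While 5% of the post-interest balance exceeds $25.00, each month B ← (B·(1+r))·(1 − 0.05), i.e. B shrinks by the factor (1+r)·0.95 = 0.96409.
This holds for months 1–78. Entering month 79 the balance is $487.63; 5% of the post-interest balance is now below $25.00, so the flat $25.00 minimum applies from here.
From month 79 a fixed $25.00 at rate r clears $487.63 in 24 more payments. Total: 78 + 24 = 102 months.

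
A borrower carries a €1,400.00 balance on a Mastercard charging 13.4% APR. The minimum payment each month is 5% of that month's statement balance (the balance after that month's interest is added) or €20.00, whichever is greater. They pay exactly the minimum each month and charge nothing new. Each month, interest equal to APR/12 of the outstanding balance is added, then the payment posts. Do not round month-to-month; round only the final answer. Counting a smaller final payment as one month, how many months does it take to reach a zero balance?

Monthly rate r = 13.4%/12 = 1.11667% = 0.0111667.
While 5% of the post-interest balance exceeds €20.00, each month B ← (B·(1+r))·(1 − 0.05), i.e. B shrinks by the factor (1+r)·0.95 = 0.96061.
This holds for months 1–32. Entering month 33 the balance is €386.91; 5% of the post-interest balance is now below €20.00, so the flat €20.00 minimum applies from here.
From month 33 a fixed €20.00 at rate r clears €386.91 in 22 more payments. Total: 32 + 22 = 54 months.

54 months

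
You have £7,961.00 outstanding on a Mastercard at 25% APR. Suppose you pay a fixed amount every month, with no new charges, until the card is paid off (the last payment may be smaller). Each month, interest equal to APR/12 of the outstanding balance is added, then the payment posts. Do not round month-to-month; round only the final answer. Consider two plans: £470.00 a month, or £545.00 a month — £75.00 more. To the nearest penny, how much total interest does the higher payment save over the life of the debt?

£328.64

Monthly rate r = 25%/12 = 2.08333% = 0.0208333.
At £470.00/mo: n = ⌈−ln(1 − rB₀/P)/ln(1+r)⌉ = 22 payments (last £51.08); total interest = total paid − £7,961.00 = £1,960.08.
At £545.00/mo: 18 payments (last £327.44); total interest £1,631.44.
Interest saved = £1,960.08 − £1,631.44 = £328.64.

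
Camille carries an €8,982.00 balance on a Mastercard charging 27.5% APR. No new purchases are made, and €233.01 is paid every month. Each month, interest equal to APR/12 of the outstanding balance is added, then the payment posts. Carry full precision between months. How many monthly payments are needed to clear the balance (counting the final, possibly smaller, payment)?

Monthly rate r = 27.5%/12 = 2.29167% = 0.0229167.
Recurrence: B ← B·(1+r) − €233.01.
Month 1: interest €205.84; balance after payment €8,954.83.
Month 2: interest €205.21; balance after payment €8,927.03.
Closed form: n = −ln(1 − rB₀/P)/ln(1+r) = −ln(0.11662)/ln(1.02292) ≈ 94.840, so the balance reaches zero during payment 95.

95 months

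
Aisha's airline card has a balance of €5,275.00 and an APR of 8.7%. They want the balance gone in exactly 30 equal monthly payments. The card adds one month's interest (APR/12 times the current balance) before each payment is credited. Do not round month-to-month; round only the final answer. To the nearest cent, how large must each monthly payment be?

Monthly rate r = 8.7%/12 = 0.725% = 0.00725.
Level-payment amortization: P = B₀·r / (1 − (1+r)^(−n)) = 5275.00·0.00725 / (1 − 1.00725^(−30)).
Denominator 1 − (1+r)^(−30) = 0.194840877.
P = 38.2437 / 0.194840877 ≈ 196.28.

€196.28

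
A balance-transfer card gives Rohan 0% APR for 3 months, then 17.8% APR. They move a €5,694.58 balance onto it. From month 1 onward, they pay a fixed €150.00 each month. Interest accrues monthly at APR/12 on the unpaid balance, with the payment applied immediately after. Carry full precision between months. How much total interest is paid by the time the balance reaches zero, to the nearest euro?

Promo months 1–3 at r₀ = 0%/12 = 0; months 4+ at r₁ = 17.8%/12 = 0.0148333.
After month 3 (no interest yet): B = €5,694.58 − 3·€150.00 = €5,244.58.
Then at r₁ with €150.00/mo: n₂ = −ln(1 − r₁·B/P)/ln(1+r₁) ≈ 49.65 → 50 more payments.
Total paid = 52·€150.00 + €98.30 = €7,898.30; interest = €7,898.30 − €5,694.58 = €2,203.72.

€2,204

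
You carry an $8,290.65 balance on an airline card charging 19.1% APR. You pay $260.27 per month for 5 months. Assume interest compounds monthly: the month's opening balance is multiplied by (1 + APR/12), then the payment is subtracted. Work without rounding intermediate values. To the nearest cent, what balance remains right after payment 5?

$7,628.35

Monthly rate r = 19.1%/12 = 1.59167% = 0.0159167.
Each month: B ← B·(1+r) − $260.27.
Month 1: interest $131.96; balance after payment $8,162.34.
Month 2: interest $129.92; balance after payment $8,031.99.
Month 3: interest $127.84; balance after payment $7,899.56.
Month 4: interest $125.73; balance after payment $7,765.02.
Month 5: interest $123.59; balance after payment $7,628.35.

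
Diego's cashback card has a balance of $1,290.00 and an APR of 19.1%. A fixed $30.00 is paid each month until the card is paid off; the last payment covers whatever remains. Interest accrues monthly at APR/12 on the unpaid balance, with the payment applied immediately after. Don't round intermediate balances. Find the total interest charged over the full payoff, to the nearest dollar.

Monthly rate r = 19.1%/12 = 1.59167% = 0.0159167.
Payoff takes n = ⌈−ln(1 − rB₀/P)/ln(1+r)⌉ = ⌈73.036⌉ = 74 payments; the last is $1.08.
Total paid = 73·$30.00 + $1.08 = $2,191.08.
Total interest = total paid − principal = $2,191.08 − $1,290.00 = $901.08.

$901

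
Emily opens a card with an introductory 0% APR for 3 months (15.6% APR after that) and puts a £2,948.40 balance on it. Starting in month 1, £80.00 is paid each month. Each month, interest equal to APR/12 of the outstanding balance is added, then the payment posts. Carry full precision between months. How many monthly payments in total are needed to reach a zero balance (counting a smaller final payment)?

48 months

Promo months 1–3 at r₀ = 0%/12 = 0; months 4+ at r₁ = 15.6%/12 = 0.013.
After month 3 (no interest yet): B = £2,948.40 − 3·£80.00 = £2,708.40.
Then at r₁ with £80.00/mo: n₂ = −ln(1 − r₁·B/P)/ln(1+r₁) ≈ 44.91 → 45 more payments.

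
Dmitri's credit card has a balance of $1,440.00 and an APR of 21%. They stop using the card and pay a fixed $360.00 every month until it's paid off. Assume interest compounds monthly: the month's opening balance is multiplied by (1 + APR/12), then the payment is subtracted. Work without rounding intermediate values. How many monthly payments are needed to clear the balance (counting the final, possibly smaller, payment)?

5 months

Monthly rate r = 21%/12 = 1.75% = 0.0175.
Recurrence: B ← B·(1+r) − $360.00.
Month 1: interest $25.20; balance after payment $1,105.20.
Month 2: interest $19.34; balance after payment $764.54.
Month 3: interest $13.38; balance after payment $417.92.
Month 4: interest $7.31; balance after payment $65.23.
Month 5: interest $1.14; balance after payment $0.00.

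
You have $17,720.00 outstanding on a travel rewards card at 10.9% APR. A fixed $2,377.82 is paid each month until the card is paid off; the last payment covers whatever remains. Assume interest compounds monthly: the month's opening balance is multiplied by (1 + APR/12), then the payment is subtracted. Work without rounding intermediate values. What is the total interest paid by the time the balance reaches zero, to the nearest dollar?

$713

Monthly rate r = 10.9%/12 = 0.908333% = 0.00908333.
Payoff takes n = ⌈−ln(1 − rB₀/P)/ln(1+r)⌉ = ⌈7.751⌉ = 8 payments; the last is $1,788.73.
Total paid = 7·$2,377.82 + $1,788.73 = $18,433.47.
Total interest = total paid − principal = $18,433.47 − $17,720.00 = $713.47.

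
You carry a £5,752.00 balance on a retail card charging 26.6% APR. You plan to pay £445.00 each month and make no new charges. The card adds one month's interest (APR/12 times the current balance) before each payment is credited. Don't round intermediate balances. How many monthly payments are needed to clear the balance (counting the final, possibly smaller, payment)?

Monthly rate r = 26.6%/12 = 2.21667% = 0.0221667.
Recurrence: B ← B·(1+r) − £445.00.
Month 1: interest £127.50; balance after payment £5,434.50.
Month 2: interest £120.46; balance after payment £5,109.97.
Closed form: n = −ln(1 − rB₀/P)/ln(1+r) = −ln(0.71348)/ln(1.02217) ≈ 15.398, so the balance reaches zero during payment 16.

16 months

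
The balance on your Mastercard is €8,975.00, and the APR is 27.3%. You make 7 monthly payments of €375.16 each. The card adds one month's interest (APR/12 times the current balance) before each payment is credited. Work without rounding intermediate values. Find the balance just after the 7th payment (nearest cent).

Monthly rate r = 27.3%/12 = 2.275% = 0.02275.
Each month: B ← B·(1+r) − €375.16.
Month 1: interest €204.18; balance after payment €8,804.02.
Month 2: interest €200.29; balance after payment €8,629.15.
Month 3: interest €196.31; balance after payment €8,450.31.
Month 4: interest €192.24; balance after payment €8,267.39.
Month 5: interest €188.08; balance after payment €8,080.31.
Month 6: interest €183.83; balance after payment €7,888.98.
Month 7: interest €179.47; balance after payment €7,693.29.

€7,693.29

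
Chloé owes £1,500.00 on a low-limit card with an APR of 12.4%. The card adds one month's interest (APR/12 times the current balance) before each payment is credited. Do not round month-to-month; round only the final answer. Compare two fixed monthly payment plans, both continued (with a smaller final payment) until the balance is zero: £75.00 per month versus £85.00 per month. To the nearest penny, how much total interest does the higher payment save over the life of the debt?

Monthly rate r = 12.4%/12 = 1.03333% = 0.0103333.
At £75.00/mo: n = ⌈−ln(1 − rB₀/P)/ln(1+r)⌉ = 23 payments (last £39.09); total interest = total paid − £1,500.00 = £189.09.
At £85.00/mo: 20 payments (last £49.70); total interest £164.70.
Interest saved = £189.09 − £164.70 = £24.39.

£24.39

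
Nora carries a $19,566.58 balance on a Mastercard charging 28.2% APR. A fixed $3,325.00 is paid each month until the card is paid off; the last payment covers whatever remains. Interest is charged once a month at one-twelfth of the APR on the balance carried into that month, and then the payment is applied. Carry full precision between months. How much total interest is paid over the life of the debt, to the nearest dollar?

Monthly rate r = 28.2%/12 = 2.35% = 0.0235.
Payoff takes n = ⌈−ln(1 − rB₀/P)/ln(1+r)⌉ = ⌈6.408⌉ = 7 payments; the last is $1,364.61.
Total paid = 6·$3,325.00 + $1,364.61 = $21,314.61.
Total interest = total paid − principal = $21,314.61 − $19,566.58 = $1,748.03.

$1,748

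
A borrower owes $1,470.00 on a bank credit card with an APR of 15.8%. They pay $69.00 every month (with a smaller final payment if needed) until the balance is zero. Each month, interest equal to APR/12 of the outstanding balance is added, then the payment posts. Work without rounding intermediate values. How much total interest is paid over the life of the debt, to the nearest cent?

Monthly rate r = 15.8%/12 = 1.31667% = 0.0131667.
Payoff takes n = ⌈−ln(1 − rB₀/P)/ln(1+r)⌉ = ⌈25.167⌉ = 26 payments; the last is $11.62.
Total paid = 25·$69.00 + $11.62 = $1,736.62.
Total interest = total paid − principal = $1,736.62 − $1,470.00 = $266.62.

$266.62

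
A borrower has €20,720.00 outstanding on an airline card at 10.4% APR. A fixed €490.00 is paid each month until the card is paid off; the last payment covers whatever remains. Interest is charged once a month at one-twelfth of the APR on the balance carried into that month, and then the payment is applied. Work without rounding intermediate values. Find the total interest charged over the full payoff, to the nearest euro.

€5,199

Monthly rate r = 10.4%/12 = 0.866667% = 0.00866667.
Payoff takes n = ⌈−ln(1 − rB₀/P)/ln(1+r)⌉ = ⌈52.896⌉ = 53 payments; the last is €439.28.
Total paid = 52·€490.00 + €439.28 = €25,919.28.
Total interest = total paid − principal = €25,919.28 − €20,720.00 = €5,199.28.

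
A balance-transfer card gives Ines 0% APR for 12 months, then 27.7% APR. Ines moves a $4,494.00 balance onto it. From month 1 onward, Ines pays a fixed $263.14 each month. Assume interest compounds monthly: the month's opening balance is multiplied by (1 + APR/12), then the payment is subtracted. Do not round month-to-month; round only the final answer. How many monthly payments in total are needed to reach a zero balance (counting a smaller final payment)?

18 payments

Promo months 1–12 at r₀ = 0%/12 = 0; months 13+ at r₁ = 27.7%/12 = 0.0230833.
After month 12 (no interest yet): B = $4,494.00 − 12·$263.14 = $1,336.32.
Then at r₁ with $263.14/mo: n₂ = −ln(1 − r₁·B/P)/ln(1+r₁) ≈ 5.46 → 6 more payments.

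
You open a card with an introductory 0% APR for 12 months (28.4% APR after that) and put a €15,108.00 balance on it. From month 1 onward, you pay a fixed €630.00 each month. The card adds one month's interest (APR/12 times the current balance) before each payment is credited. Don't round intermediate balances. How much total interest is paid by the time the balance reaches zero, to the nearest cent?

Promo months 1–12 at r₀ = 0%/12 = 0; months 13+ at r₁ = 28.4%/12 = 0.0236667.
After month 12 (no interest yet): B = €15,108.00 − 12·€630.00 = €7,548.00.
Then at r₁ with €630.00/mo: n₂ = −ln(1 − r₁·B/P)/ln(1+r₁) ≈ 14.26 → 15 more payments.
Total paid = 26·€630.00 + €162.26 = €16,542.26; interest = €16,542.26 − €15,108.00 = €1,434.26.

€1,434.26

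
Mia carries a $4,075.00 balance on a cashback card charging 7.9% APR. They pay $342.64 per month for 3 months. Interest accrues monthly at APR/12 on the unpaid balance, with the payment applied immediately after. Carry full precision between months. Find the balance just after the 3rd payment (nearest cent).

$3,121.31

Monthly rate r = 7.9%/12 = 0.658333% = 0.00658333.
Each month: B ← B·(1+r) − $342.64.
Month 1: interest $26.83; balance after payment $3,759.19.
Month 2: interest $24.75; balance after payment $3,441.30.
Month 3: interest $22.66; balance after payment $3,121.31.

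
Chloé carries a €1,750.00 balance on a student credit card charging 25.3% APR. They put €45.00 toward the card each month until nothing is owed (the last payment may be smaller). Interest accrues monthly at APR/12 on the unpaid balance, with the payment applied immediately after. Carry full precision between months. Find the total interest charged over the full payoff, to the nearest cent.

€1,947.45

Monthly rate r = 25.3%/12 = 2.10833% = 0.0210833.
Payoff takes n = ⌈−ln(1 − rB₀/P)/ln(1+r)⌉ = ⌈82.164⌉ = 83 payments; the last is €7.45.
Total paid = 82·€45.00 + €7.45 = €3,697.45.
Total interest = total paid − principal = €3,697.45 − €1,750.00 = €1,947.45.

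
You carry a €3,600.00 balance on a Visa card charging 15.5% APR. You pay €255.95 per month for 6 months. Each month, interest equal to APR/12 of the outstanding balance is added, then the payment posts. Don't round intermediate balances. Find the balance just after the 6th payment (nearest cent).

Monthly rate r = 15.5%/12 = 1.29167% = 0.0129167.
Each month: B ← B·(1+r) − €255.95.
Month 1: interest €46.50; balance after payment €3,390.55.
Month 2: interest €43.79; balance after payment €3,178.39.
Month 3: interest €41.05; balance after payment €2,963.50.
Month 4: interest €38.28; balance after payment €2,745.83.
Month 5: interest €35.47; balance after payment €2,525.34.
Month 6: interest €32.62; balance after payment €2,302.01.

€2,302.01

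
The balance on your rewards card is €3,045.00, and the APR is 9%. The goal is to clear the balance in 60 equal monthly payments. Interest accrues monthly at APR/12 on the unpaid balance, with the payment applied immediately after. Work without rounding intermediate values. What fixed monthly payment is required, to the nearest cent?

€63.21

Monthly rate r = 9%/12 = 0.75% = 0.0075.
Level-payment amortization: P = B₀·r / (1 − (1+r)^(−n)) = 3045.00·0.0075 / (1 − 1.0075^(−60)).
Denominator 1 − (1+r)^(−60) = 0.361300301.
P = 22.8375 / 0.361300301 ≈ 63.21.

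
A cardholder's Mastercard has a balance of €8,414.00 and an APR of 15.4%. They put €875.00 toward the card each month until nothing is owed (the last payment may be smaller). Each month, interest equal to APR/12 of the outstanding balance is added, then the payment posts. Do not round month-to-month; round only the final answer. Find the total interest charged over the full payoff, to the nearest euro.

€625

Monthly rate r = 15.4%/12 = 1.28333% = 0.0128333.
Payoff takes n = ⌈−ln(1 − rB₀/P)/ln(1+r)⌉ = ⌈10.329⌉ = 11 payments; the last is €289.00.
Total paid = 10·€875.00 + €289.00 = €9,039.00.
Total interest = total paid − principal = €9,039.00 − €8,414.00 = €625.00.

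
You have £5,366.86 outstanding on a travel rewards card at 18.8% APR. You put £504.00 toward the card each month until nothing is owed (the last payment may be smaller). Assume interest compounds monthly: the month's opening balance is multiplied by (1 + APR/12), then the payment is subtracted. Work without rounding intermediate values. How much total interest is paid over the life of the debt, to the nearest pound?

Monthly rate r = 18.8%/12 = 1.56667% = 0.0156667.
Payoff takes n = ⌈−ln(1 − rB₀/P)/ln(1+r)⌉ = ⌈11.741⌉ = 12 payments; the last is £374.14.
Total paid = 11·£504.00 + £374.14 = £5,918.14.
Total interest = total paid − principal = £5,918.14 − £5,366.86 = £551.28.

£551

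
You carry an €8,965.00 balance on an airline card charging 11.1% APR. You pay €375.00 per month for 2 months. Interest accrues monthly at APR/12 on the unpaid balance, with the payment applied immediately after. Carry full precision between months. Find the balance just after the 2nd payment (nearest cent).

Monthly rate r = 11.1%/12 = 0.925% = 0.00925.
Each month: B ← B·(1+r) − €375.00.
Month 1: interest €82.93; balance after payment €8,672.93.
Month 2: interest €80.22; balance after payment €8,378.15.

€8,378.15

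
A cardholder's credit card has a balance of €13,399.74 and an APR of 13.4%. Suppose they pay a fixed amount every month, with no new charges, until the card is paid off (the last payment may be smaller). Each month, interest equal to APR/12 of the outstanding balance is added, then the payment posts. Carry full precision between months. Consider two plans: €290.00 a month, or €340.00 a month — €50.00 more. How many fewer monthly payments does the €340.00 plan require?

Monthly rate r = 13.4%/12 = 1.11667% = 0.0111667.
At €290.00/mo: n = ⌈−ln(1 − rB₀/P)/ln(1+r)⌉ = 66 payments (last €99.38); total interest = total paid − €13,399.74 = €5,549.64.
At €340.00/mo: 53 payments (last €77.79); total interest €4,358.05.
Payments saved = 66 − 53 = 13.

13 fewer payments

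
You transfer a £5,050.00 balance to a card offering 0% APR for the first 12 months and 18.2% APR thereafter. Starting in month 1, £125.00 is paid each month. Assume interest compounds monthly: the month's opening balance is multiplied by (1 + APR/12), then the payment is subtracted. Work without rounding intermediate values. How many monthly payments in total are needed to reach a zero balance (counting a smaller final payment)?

Promo months 1–12 at r₀ = 0%/12 = 0; months 13+ at r₁ = 18.2%/12 = 0.0151667.
After month 12 (no interest yet): B = £5,050.00 − 12·£125.00 = £3,550.00.
Then at r₁ with £125.00/mo: n₂ = −ln(1 − r₁·B/P)/ln(1+r₁) ≈ 37.43 → 38 more payments.

50 months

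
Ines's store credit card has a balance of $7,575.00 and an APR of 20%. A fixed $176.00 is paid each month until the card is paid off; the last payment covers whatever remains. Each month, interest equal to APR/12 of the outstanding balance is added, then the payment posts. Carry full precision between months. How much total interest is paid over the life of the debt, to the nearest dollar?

$5,879

Monthly rate r = 20%/12 = 1.66667% = 0.0166667.
Payoff takes n = ⌈−ln(1 − rB₀/P)/ln(1+r)⌉ = ⌈76.438⌉ = 77 payments; the last is $77.52.
Total paid = 76·$176.00 + $77.52 = $13,453.52.
Total interest = total paid − principal = $13,453.52 − $7,575.00 = $5,878.52.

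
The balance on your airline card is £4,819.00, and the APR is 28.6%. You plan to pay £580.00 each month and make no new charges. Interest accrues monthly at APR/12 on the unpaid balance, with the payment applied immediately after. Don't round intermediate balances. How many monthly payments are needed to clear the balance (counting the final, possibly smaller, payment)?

Monthly rate r = 28.6%/12 = 2.38333% = 0.0238333.
Recurrence: B ← B·(1+r) − £580.00.
Month 1: interest £114.85; balance after payment £4,353.85.
Month 2: interest £103.77; balance after payment £3,877.62.
Closed form: n = −ln(1 − rB₀/P)/ln(1+r) = −ln(0.80198)/ln(1.02383) ≈ 9.369, so the balance reaches zero during payment 10.

10 payments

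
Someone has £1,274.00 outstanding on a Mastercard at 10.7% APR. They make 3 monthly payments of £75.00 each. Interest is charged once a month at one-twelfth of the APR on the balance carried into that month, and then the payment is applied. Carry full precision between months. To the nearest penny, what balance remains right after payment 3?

£1,081.37

Monthly rate r = 10.7%/12 = 0.891667% = 0.00891667.
Each month: B ← B·(1+r) − £75.00.
Month 1: interest £11.36; balance after payment £1,210.36.
Month 2: interest £10.79; balance after payment £1,146.15.
Month 3: interest £10.22; balance after payment £1,081.37.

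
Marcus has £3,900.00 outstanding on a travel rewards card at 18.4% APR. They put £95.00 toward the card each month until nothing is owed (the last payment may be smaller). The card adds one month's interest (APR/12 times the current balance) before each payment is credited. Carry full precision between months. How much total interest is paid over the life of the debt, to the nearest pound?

Monthly rate r = 18.4%/12 = 1.53333% = 0.0153333.
Payoff takes n = ⌈−ln(1 − rB₀/P)/ln(1+r)⌉ = ⌈65.245⌉ = 66 payments; the last is £23.41.
Total paid = 65·£95.00 + £23.41 = £6,198.41.
Total interest = total paid − principal = £6,198.41 − £3,900.00 = £2,298.41.

£2,298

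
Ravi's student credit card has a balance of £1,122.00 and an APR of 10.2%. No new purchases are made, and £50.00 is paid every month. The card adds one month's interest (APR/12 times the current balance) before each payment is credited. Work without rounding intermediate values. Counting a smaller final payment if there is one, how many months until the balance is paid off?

26 payments

Monthly rate r = 10.2%/12 = 0.85% = 0.0085.
Recurrence: B ← B·(1+r) − £50.00.
Month 1: interest £9.54; balance after payment £1,081.54.
Month 2: interest £9.19; balance after payment £1,040.73.
Closed form: n = −ln(1 − rB₀/P)/ln(1+r) = −ln(0.80926)/ln(1.0085) ≈ 25.004, so the balance reaches zero during payment 26.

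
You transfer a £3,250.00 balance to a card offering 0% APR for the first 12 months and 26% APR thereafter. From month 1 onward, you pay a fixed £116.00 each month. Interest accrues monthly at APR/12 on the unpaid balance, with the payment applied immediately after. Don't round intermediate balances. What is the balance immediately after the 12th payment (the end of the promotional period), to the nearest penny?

Promo months 1–12 at r₀ = 0%/12 = 0; months 13+ at r₁ = 26%/12 = 0.0216667.
After month 12 (no interest yet): B = £3,250.00 − 12·£116.00 = £1,858.00.

£1,858.00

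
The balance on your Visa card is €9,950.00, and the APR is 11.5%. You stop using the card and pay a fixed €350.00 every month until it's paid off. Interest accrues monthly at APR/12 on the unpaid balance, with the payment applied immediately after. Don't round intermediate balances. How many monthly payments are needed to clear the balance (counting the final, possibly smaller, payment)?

Monthly rate r = 11.5%/12 = 0.958333% = 0.00958333.
Recurrence: B ← B·(1+r) − €350.00.
Month 1: interest €95.35; balance after payment €9,695.35.
Month 2: interest €92.91; balance after payment €9,438.27.
Closed form: n = −ln(1 − rB₀/P)/ln(1+r) = −ln(0.72756)/ln(1.00958) ≈ 33.348, so the balance reaches zero during payment 34.

34 months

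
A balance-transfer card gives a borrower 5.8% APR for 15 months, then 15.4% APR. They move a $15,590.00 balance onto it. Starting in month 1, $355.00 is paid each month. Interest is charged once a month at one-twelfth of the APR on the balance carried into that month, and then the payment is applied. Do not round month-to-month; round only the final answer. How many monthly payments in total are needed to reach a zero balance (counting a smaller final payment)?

56 payments

Promo months 1–15 at r₀ = 5.8%/12 = 0.00483333; months 16+ at r₁ = 15.4%/12 = 0.0128333.
After month 15: iterate B ← B·(1+r₀) − $355.00 for 15 months → $11,250.34.
Then at r₁ with $355.00/mo: n₂ = −ln(1 − r₁·B/P)/ln(1+r₁) ≈ 40.94 → 41 more payments.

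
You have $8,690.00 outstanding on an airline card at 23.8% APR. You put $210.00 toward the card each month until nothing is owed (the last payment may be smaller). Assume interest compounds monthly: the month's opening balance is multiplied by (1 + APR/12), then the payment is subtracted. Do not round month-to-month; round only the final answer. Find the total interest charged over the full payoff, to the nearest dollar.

Monthly rate r = 23.8%/12 = 1.98333% = 0.0198333.
Payoff takes n = ⌈−ln(1 − rB₀/P)/ln(1+r)⌉ = ⌈87.520⌉ = 88 payments; the last is $109.66.
Total paid = 87·$210.00 + $109.66 = $18,379.66.
Total interest = total paid − principal = $18,379.66 − $8,690.00 = $9,689.66.

$9,690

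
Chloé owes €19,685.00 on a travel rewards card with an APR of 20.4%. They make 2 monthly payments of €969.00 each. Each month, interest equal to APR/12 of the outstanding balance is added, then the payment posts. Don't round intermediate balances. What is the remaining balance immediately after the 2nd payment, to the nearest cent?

€18,405.51

Monthly rate r = 20.4%/12 = 1.7% = 0.017.
Each month: B ← B·(1+r) − €969.00.
Month 1: interest €334.64; balance after payment €19,050.65.
Month 2: interest €323.86; balance after payment €18,405.51.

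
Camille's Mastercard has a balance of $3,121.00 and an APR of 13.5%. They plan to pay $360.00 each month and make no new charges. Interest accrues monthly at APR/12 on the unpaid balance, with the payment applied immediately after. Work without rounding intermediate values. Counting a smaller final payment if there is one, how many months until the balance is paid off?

10 months

Monthly rate r = 13.5%/12 = 1.125% = 0.01125.
Recurrence: B ← B·(1+r) − $360.00.
Month 1: interest $35.11; balance after payment $2,796.11.
Month 2: interest $31.46; balance after payment $2,467.57.
Closed form: n = −ln(1 − rB₀/P)/ln(1+r) = −ln(0.90247)/ln(1.01125) ≈ 9.173, so the balance reaches zero during payment 10.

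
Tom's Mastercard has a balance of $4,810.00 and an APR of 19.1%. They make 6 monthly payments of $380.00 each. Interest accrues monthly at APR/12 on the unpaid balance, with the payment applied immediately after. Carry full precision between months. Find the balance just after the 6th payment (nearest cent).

Monthly rate r = 19.1%/12 = 1.59167% = 0.0159167.
Each month: B ← B·(1+r) − $380.00.
Month 1: interest $76.56; balance after payment $4,506.56.
Month 2: interest $71.73; balance after payment $4,198.29.
Month 3: interest $66.82; balance after payment $3,885.11.
Month 4: interest $61.84; balance after payment $3,566.95.
Month 5: interest $56.77; balance after payment $3,243.72.
Month 6: interest $51.63; balance after payment $2,915.35.

$2,915.35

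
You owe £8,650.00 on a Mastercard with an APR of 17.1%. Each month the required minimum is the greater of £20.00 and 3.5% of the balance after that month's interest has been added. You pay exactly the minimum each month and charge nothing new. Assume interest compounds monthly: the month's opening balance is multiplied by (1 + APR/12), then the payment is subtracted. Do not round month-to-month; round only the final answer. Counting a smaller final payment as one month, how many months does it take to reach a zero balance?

164 months

Monthly rate r = 17.1%/12 = 1.425% = 0.01425.
While 3.5% of the post-interest balance exceeds £20.00, each month B ← (B·(1+r))·(1 − 0.035), i.e. B shrinks by the factor (1+r)·0.965 = 0.97875.
This holds for months 1–128. Entering month 129 the balance is £553.44; 3.5% of the post-interest balance is now below £20.00, so the flat £20.00 minimum applies from here.
From month 129 a fixed £20.00 at rate r clears £553.44 in 36 more payments. Total: 128 + 36 = 164 months.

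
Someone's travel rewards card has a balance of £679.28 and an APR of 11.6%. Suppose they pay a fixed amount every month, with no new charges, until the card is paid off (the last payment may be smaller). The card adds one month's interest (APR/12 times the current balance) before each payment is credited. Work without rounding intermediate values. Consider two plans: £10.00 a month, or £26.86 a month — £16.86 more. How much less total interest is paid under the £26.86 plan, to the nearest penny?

Monthly rate r = 11.6%/12 = 0.966667% = 0.00966667.
At £10.00/mo: n = ⌈−ln(1 − rB₀/P)/ln(1+r)⌉ = 112 payments (last £1.17); total interest = total paid − £679.28 = £431.89.
At £26.86/mo: 30 payments (last £3.77); total interest £103.43.
Interest saved = £431.89 − £103.43 = £328.46.

£328.46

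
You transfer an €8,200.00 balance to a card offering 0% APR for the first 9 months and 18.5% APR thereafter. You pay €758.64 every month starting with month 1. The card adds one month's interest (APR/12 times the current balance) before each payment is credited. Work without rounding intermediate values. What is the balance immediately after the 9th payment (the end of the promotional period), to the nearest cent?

€1,372.24

Promo months 1–9 at r₀ = 0%/12 = 0; months 10+ at r₁ = 18.5%/12 = 0.0154167.
After month 9 (no interest yet): B = €8,200.00 − 9·€758.64 = €1,372.24.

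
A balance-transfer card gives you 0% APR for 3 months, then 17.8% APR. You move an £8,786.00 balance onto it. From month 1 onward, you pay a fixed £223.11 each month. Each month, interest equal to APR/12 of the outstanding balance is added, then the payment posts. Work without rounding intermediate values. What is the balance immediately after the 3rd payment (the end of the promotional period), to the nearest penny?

Promo months 1–3 at r₀ = 0%/12 = 0; months 4+ at r₁ = 17.8%/12 = 0.0148333.
After month 3 (no interest yet): B = £8,786.00 − 3·£223.11 = £8,116.67.

£8,116.67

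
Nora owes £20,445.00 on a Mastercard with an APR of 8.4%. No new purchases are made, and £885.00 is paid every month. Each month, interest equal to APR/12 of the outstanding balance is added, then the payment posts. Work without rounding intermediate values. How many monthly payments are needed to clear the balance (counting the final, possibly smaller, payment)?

Monthly rate r = 8.4%/12 = 0.7% = 0.007.
Recurrence: B ← B·(1+r) − £885.00.
Month 1: interest £143.12; balance after payment £19,703.12.
Month 2: interest £137.92; balance after payment £18,956.04.
Closed form: n = −ln(1 − rB₀/P)/ln(1+r) = −ln(0.83829)/ln(1.007) ≈ 25.287, so the balance reaches zero during payment 26.

26 months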